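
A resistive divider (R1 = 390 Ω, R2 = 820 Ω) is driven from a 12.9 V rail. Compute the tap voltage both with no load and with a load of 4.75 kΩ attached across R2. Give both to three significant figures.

Open-circuit: V = 12.9 × 820/(390 + 820) = 8.74 V.
With the load, R2 becomes R2‖R_L = 699.3 Ω, so V = 12.9 × 699.3/1089 = 8.28 V.

Unloaded: 8.74 V; loaded: 8.28 V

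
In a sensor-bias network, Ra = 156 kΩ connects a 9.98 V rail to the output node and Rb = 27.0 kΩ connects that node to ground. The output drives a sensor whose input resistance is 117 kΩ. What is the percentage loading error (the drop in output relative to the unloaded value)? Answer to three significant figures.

16.4 %

The divider's output (Thévenin) resistance is Ra‖Rb = 23.02 kΩ.
Fractional drop under load = R_th/(R_th + R_L) = 23.02 / (23.02 + 117) = 0.1644.
So the output falls by 16.4 %.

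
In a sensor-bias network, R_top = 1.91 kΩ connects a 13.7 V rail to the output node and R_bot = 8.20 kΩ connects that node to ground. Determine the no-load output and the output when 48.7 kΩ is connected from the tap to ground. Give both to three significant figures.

Unloaded: 11.1 V; loaded: 10.8 V

Open-circuit: V = 13.7 × 8.20/(1.91 + 8.20) = 11.1 V.
With the load, R_bot becomes R_bot‖R_L = 7.018 kΩ, so V = 13.7 × 7.018/8.928 = 10.8 V.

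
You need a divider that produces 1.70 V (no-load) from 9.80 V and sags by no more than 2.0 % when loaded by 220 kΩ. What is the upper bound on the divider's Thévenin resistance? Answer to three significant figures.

Loading drop = R_th/(R_th + R_L) ≤ 0.0200, so R_th ≤ R_L · ε/(1−ε) = 220 kΩ × 0.0200/0.9800 = 4.49 kΩ.

R_th ≤ 4.49 kΩ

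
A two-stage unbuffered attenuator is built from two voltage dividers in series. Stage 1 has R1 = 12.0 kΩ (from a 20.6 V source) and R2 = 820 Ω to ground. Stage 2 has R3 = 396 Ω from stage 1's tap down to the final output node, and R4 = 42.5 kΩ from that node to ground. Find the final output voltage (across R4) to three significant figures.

Stage 2 presents R3+R4 = 42900 Ω as a load on stage 1's tap.
Stage 1's lower leg becomes R2‖(R3+R4) = 804.6 Ω, so V_mid = 20.6 × 804.6/12800 = 1.294 V.
Stage 2 is itself unloaded: V_out = V_mid × R4/(R3+R4) = 1.294 × 42500/42900 = 1.28 V.

V_out ≈ 1.28 V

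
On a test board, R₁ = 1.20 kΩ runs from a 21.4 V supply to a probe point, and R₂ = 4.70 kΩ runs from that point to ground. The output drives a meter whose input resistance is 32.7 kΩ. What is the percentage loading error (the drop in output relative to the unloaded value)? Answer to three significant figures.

2.84 %

The divider's output (Thévenin) resistance is R₁‖R₂ = 0.9559 kΩ.
Fractional drop under load = R_th/(R_th + R_L) = 0.9559 / (0.9559 + 32.7) = 0.02840.
So the output falls by 2.84 %.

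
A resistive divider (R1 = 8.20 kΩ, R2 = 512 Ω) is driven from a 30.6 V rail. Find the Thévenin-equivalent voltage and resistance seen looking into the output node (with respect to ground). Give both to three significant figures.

V_th = 1.80 V, R_th = 482 Ω

V_th is the open-circuit tap voltage: 30.6 × 512/(8200 + 512) = 1.80 V.
With the supply zeroed, R1 and R2 appear in parallel from the tap: R_th = R1‖R2 = (8200 × 512)/8712 = 482 Ω.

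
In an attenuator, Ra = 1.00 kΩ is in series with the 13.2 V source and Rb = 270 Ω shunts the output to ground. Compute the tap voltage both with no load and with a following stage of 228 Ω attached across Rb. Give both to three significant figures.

Unloaded: 2.81 V; loaded: 1.45 V

Open-circuit: V = 13.2 × 270/(1000 + 270) = 2.81 V.
With the load, Rb becomes Rb‖R_L = 123.6 Ω, so V = 13.2 × 123.6/1124 = 1.45 V.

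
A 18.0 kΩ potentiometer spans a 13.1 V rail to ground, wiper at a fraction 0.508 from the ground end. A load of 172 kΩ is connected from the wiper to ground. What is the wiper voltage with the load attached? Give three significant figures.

V ≈ 6.49 V

The wiper splits the pot into (1−α)R = 8.856 kΩ above and αR = 9.144 kΩ below.
Lower section ‖ load = 8.682 kΩ.
V_wiper = 13.1 × 8.682/(8.856 + 8.682) = 6.49 V.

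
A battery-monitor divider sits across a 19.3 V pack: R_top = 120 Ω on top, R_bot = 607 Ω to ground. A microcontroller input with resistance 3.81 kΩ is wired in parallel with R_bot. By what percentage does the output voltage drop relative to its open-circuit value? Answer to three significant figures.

2.56 %

The divider's output (Thévenin) resistance is R_top‖R_bot = 100.2 Ω.
Fractional drop under load = R_th/(R_th + R_L) = 100.2 / (100.2 + 3810) = 0.02562.
So the output falls by 2.56 %.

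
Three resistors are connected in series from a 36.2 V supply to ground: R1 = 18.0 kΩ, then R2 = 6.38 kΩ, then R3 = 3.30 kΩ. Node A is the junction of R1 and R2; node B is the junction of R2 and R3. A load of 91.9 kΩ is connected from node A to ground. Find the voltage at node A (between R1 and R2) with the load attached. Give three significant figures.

Below node A the series string R2+R3 = 9.680 kΩ sits in parallel with the 91.9 kΩ load: 8.758 kΩ.
V_A = 36.2 × 8.758/(18.0 + 8.758) = 11.8 V.

V ≈ 11.8 V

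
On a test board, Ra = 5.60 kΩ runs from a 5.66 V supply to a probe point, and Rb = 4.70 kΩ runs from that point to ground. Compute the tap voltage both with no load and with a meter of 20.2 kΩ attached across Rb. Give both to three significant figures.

Unloaded: 2.58 V; loaded: 2.29 V

Open-circuit: V = 5.66 × 4.70/(5.60 + 4.70) = 2.58 V.
With the load, Rb becomes Rb‖R_L = 3.813 kΩ, so V = 5.66 × 3.813/9.413 = 2.29 V.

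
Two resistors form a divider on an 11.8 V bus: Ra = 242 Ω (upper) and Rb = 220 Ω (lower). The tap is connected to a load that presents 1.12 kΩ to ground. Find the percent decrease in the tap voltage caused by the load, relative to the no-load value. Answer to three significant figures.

9.33 %

Unloaded V = 11.8 × 220/462.0 = 5.6190 V.
Loaded: Rb‖R_L = 183.9 Ω, giving V = 11.8 × 183.9/425.9 = 5.0948 V.
Drop = (5.6190 − 5.0948) / 5.6190 = 9.33 %.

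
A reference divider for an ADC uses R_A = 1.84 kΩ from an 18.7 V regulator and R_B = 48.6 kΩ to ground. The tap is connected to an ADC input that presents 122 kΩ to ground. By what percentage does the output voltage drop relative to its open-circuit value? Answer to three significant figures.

The divider's output (Thévenin) resistance is R_A‖R_B = 1.773 kΩ.
Fractional drop under load = R_th/(R_th + R_L) = 1.773 / (1.773 + 122) = 0.01432.
So the output falls by 1.43 %.

1.43 %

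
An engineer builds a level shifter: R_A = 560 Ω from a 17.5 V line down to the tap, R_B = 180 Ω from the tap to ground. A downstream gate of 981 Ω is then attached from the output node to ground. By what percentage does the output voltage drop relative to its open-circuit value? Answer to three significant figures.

Unloaded V = 17.5 × 180/740.0 = 4.2568 V.
Loaded: R_B‖R_L = 152.1 Ω, giving V = 17.5 × 152.1/712.1 = 3.7378 V.
Drop = (4.2568 − 3.7378) / 4.2568 = 12.2 %.

12.2 %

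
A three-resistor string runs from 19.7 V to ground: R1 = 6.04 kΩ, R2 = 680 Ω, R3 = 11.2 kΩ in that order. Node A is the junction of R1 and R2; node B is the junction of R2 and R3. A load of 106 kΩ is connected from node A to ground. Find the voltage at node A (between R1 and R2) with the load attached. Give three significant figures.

Below node A the series string R2+R3 = 11880 Ω sits in parallel with the 106000 Ω load: 10680 Ω.
V_A = 19.7 × 10680/(6040 + 10680) = 12.6 V.

V ≈ 12.6 V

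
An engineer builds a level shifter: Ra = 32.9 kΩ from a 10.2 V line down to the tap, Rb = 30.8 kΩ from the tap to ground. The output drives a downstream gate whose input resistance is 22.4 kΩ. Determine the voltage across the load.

The load sits in parallel with Rb: Rb‖R_L = (30.8 × 22.4) / (30.8 + 22.4) = 12.97 kΩ.
V_out = 10.2 × 12.97 / (32.9 + 12.97) = 10.2 × 12.97/45.87 = 2.88 V.

V_out ≈ 2.88 V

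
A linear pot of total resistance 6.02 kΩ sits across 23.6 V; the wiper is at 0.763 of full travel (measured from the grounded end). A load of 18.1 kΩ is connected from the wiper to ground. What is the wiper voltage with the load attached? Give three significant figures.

The wiper splits the pot into (1−α)R = 1.427 kΩ above and αR = 4.593 kΩ below.
Lower section ‖ load = 3.664 kΩ.
V_wiper = 23.6 × 3.664/(1.427 + 3.664) = 17.0 V.

V ≈ 17.0 V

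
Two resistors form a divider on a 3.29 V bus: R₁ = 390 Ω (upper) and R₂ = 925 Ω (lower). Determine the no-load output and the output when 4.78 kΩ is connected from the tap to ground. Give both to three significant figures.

Unloaded: 2.31 V; loaded: 2.19 V

Open-circuit: V = 3.29 × 925/(390 + 925) = 2.31 V.
With the load, R₂ becomes R₂‖R_L = 775.0 Ω, so V = 3.29 × 775.0/1165 = 2.19 V.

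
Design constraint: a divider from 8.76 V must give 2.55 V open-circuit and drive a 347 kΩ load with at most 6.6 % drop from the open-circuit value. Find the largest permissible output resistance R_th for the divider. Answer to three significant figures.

R_th ≤ 24.5 kΩ

Loading drop = R_th/(R_th + R_L) ≤ 0.0660, so R_th ≤ R_L · ε/(1−ε) = 347 kΩ × 0.0660/0.9340 = 24.5 kΩ.
(Any R1, R2 with R2/(R1+R2) = 0.291 and R1‖R2 ≤ 24.5 kΩ will meet the spec.)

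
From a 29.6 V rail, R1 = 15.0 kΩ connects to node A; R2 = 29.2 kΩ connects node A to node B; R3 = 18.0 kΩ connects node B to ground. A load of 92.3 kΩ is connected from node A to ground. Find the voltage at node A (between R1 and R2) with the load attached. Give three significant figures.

V ≈ 20.0 V

Below node A the series string R2+R3 = 47.20 kΩ sits in parallel with the 92.3 kΩ load: 31.23 kΩ.
V_A = 29.6 × 31.23/(15.0 + 31.23) = 20.0 V.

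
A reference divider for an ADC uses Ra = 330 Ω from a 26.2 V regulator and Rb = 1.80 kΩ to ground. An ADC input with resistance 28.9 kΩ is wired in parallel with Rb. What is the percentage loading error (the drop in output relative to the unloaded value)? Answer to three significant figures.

The divider's output (Thévenin) resistance is Ra‖Rb = 278.9 Ω.
Fractional drop under load = R_th/(R_th + R_L) = 278.9 / (278.9 + 28900) = 0.009557.
So the output falls by 0.956 %.

0.956 %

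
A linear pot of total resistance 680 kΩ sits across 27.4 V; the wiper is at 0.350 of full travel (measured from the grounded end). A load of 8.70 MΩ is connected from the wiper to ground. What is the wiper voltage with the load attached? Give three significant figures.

V ≈ 9.42 V

The wiper splits the pot into (1−α)R = 442.0 kΩ above and αR = 238.0 kΩ below.
Lower section ‖ load = 231.7 kΩ.
V_wiper = 27.4 × 231.7/(442.0 + 231.7) = 9.42 V.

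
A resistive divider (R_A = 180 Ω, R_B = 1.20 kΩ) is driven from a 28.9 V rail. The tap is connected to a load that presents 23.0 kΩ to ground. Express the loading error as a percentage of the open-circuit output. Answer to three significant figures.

The divider's output (Thévenin) resistance is R_A‖R_B = 156.5 Ω.
Fractional drop under load = R_th/(R_th + R_L) = 156.5 / (156.5 + 23000) = 0.006759.
So the output falls by 0.676 %.

0.676 %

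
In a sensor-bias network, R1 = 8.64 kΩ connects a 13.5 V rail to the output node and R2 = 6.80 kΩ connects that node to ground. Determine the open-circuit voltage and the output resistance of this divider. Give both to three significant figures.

V_th is the open-circuit tap voltage: 13.5 × 6.80/(8.64 + 6.80) = 5.95 V.
With the supply zeroed, R1 and R2 appear in parallel from the tap: R_th = R1‖R2 = (8.64 × 6.80)/15.44 = 3.81 kΩ.

V_th = 5.95 V, R_th = 3.81 kΩ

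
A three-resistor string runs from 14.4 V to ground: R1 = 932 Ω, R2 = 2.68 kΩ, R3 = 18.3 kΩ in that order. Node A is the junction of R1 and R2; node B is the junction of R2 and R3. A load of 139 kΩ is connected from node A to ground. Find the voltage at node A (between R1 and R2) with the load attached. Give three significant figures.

Below node A the series string R2+R3 = 20980 Ω sits in parallel with the 139000 Ω load: 18230 Ω.
V_A = 14.4 × 18230/(932 + 18230) = 13.7 V.

V ≈ 13.7 V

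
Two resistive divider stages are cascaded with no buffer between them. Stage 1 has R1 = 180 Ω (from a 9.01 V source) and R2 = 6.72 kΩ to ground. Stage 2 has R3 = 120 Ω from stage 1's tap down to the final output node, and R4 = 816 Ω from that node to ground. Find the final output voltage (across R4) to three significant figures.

Stage 2 presents R3+R4 = 936.0 Ω as a load on stage 1's tap.
Stage 1's lower leg becomes R2‖(R3+R4) = 821.6 Ω, so V_mid = 9.01 × 821.6/1002 = 7.391 V.
Stage 2 is itself unloaded: V_out = V_mid × R4/(R3+R4) = 7.391 × 816/936.0 = 6.44 V.

V_out ≈ 6.44 V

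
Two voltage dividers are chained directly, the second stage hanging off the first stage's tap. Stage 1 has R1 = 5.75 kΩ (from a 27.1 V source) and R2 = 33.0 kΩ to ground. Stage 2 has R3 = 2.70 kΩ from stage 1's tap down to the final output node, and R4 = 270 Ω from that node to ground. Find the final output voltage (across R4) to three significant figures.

Stage 2 presents R3+R4 = 2970 Ω as a load on stage 1's tap.
Stage 1's lower leg becomes R2‖(R3+R4) = 2725 Ω, so V_mid = 27.1 × 2725/8475 = 8.713 V.
Stage 2 is itself unloaded: V_out = V_mid × R4/(R3+R4) = 8.713 × 270/2970 = 0.792 V.

V_out ≈ 0.792 V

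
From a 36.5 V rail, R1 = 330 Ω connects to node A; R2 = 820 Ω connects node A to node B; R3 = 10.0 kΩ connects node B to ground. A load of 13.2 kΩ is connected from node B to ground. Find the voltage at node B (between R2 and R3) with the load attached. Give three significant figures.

V ≈ 30.4 V

At node B, R3 is in parallel with the load: R3‖R_L = 5690 Ω.
Below node A the resistance is R2 + (R3‖R_L) = 6510 Ω, so V_A = 36.5 × 6510/6840 = 34.74 V.
Then V_B = V_A × (R3‖R_L)/(R2 + R3‖R_L) = 34.74 × 5690/6510 = 30.4 V.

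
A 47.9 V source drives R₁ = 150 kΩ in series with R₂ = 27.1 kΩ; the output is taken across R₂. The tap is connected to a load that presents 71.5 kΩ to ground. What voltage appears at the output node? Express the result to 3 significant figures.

The load sits in parallel with R₂: R₂‖R_L = (27.1 × 71.5) / (27.1 + 71.5) = 19.65 kΩ.
V_out = 47.9 × 19.65 / (150 + 19.65) = 47.9 × 19.65/169.7 = 5.55 V.

V_out ≈ 5.55 V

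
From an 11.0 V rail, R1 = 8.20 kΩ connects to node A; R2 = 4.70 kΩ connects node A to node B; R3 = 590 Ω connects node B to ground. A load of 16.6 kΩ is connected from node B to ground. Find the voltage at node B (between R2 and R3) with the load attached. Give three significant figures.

V ≈ 0.465 V

At node B, R3 is in parallel with the load: R3‖R_L = 569.7 Ω.
Below node A the resistance is R2 + (R3‖R_L) = 5270 Ω, so V_A = 11.0 × 5270/13470 = 4.304 V.
Then V_B = V_A × (R3‖R_L)/(R2 + R3‖R_L) = 4.304 × 569.7/5270 = 0.465 V.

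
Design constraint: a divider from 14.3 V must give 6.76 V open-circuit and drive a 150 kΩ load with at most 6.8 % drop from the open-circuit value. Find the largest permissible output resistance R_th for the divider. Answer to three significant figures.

Loading drop = R_th/(R_th + R_L) ≤ 0.0680, so R_th ≤ R_L · ε/(1−ε) = 150 kΩ × 0.0680/0.9320 = 10.9 kΩ.

R_th ≤ 10.9 kΩ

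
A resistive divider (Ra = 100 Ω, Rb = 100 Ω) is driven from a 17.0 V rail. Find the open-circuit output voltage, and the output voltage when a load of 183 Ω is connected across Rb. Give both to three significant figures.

Open-circuit: V = 17.0 × 100/(100 + 100) = 8.50 V.
With the load, Rb becomes Rb‖R_L = 64.66 Ω, so V = 17.0 × 64.66/164.7 = 6.68 V.

Unloaded: 8.50 V; loaded: 6.68 V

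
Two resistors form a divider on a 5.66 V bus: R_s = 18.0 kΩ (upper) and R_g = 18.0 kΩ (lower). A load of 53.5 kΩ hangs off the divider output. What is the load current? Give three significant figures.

I_L ≈ 0.0453 mA

R_g‖R_L = 13.47 kΩ; V_out = 5.66 × 13.47/31.47 = 2.422 V.
I_L = V_out / R_L = 2.422 / 53.5 kΩ = 0.0453 mA.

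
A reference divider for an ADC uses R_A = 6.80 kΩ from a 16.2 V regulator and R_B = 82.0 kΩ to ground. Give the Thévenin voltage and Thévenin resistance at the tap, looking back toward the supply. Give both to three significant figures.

V_th = 15.0 V, R_th = 6.28 kΩ

V_th is the open-circuit tap voltage: 16.2 × 82.0/(6.80 + 82.0) = 15.0 V.
With the supply zeroed, R_A and R_B appear in parallel from the tap: R_th = R_A‖R_B = (6.80 × 82.0)/88.80 = 6.28 kΩ.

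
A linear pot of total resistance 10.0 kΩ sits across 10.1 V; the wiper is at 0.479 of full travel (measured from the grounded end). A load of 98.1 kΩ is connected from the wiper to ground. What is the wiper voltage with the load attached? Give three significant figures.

V ≈ 4.72 V

The wiper splits the pot into (1−α)R = 5.210 kΩ above and αR = 4.790 kΩ below.
Lower section ‖ load = 4.567 kΩ.
V_wiper = 10.1 × 4.567/(5.210 + 4.567) = 4.72 V.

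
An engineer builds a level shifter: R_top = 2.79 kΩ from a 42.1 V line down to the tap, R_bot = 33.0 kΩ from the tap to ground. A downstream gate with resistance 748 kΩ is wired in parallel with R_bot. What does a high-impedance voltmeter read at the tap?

The load sits in parallel with R_bot: R_bot‖R_L = (33.0 × 748) / (33.0 + 748) = 31.61 kΩ.
V_out = 42.1 × 31.61 / (2.79 + 31.61) = 42.1 × 31.61/34.40 = 38.7 V.

V_out ≈ 38.7 V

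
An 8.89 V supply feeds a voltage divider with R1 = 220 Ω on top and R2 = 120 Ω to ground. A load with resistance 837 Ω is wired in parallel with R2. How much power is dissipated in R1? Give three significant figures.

P ≈ 165 mW

Total resistance from the source is R1 + (R2‖R_L) = 325.0 Ω, so I = 8.89/325.0 Ω = 27.36 mA.
P = I²·R1 = (27.36 mA)² × 220 Ω = 165 mW.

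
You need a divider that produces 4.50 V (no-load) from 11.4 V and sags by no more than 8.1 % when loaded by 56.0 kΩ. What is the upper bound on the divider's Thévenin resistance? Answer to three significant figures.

Loading drop = R_th/(R_th + R_L) ≤ 0.0810, so R_th ≤ R_L · ε/(1−ε) = 56.0 kΩ × 0.0810/0.9190 = 4.94 kΩ.
(Any R1, R2 with R2/(R1+R2) = 0.395 and R1‖R2 ≤ 4.94 kΩ will meet the spec.)

R_th ≤ 4.94 kΩ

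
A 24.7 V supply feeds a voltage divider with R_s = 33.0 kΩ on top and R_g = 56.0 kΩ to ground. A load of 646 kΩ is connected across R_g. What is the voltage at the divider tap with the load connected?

V_out ≈ 15.1 V

The load sits in parallel with R_g: R_g‖R_L = (56.0 × 646) / (56.0 + 646) = 51.53 kΩ.
V_out = 24.7 × 51.53 / (33.0 + 51.53) = 24.7 × 51.53/84.53 = 15.1 V.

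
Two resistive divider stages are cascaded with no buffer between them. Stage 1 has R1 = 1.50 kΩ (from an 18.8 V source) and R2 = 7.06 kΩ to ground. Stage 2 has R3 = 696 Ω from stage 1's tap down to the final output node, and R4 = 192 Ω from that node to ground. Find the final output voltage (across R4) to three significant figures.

V_out ≈ 1.40 V

Stage 2 presents R3+R4 = 888.0 Ω as a load on stage 1's tap.
Stage 1's lower leg becomes R2‖(R3+R4) = 788.8 Ω, so V_mid = 18.8 × 788.8/2289 = 6.479 V.
Stage 2 is itself unloaded: V_out = V_mid × R4/(R3+R4) = 6.479 × 192/888.0 = 1.40 V.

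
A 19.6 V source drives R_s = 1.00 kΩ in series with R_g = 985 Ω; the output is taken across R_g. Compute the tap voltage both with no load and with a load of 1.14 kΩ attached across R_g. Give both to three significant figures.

Unloaded: 9.73 V; loaded: 6.78 V

Open-circuit: V = 19.6 × 985/(1000 + 985) = 9.73 V.
With the load, R_g becomes R_g‖R_L = 528.4 Ω, so V = 19.6 × 528.4/1528 = 6.78 V.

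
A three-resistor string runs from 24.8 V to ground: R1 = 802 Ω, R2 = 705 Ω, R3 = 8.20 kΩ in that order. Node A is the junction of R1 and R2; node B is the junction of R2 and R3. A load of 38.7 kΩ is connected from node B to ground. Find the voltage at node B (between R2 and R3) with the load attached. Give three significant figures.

V ≈ 20.3 V

At node B, R3 is in parallel with the load: R3‖R_L = 6766 Ω.
Below node A the resistance is R2 + (R3‖R_L) = 7471 Ω, so V_A = 24.8 × 7471/8273 = 22.40 V.
Then V_B = V_A × (R3‖R_L)/(R2 + R3‖R_L) = 22.40 × 6766/7471 = 20.3 V.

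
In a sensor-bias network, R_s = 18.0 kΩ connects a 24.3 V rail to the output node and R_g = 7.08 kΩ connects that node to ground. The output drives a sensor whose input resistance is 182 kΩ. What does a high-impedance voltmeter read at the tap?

The load sits in parallel with R_g: R_g‖R_L = (7.08 × 182) / (7.08 + 182) = 6.815 kΩ.
V_out = 24.3 × 6.815 / (18.0 + 6.815) = 24.3 × 6.815/24.81 = 6.67 V.
(Unloaded it would have been 6.86 V.)

V_out ≈ 6.67 V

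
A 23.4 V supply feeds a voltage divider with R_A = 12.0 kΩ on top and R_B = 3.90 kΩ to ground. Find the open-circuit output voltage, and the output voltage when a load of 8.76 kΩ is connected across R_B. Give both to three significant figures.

Open-circuit: V = 23.4 × 3.90/(12.0 + 3.90) = 5.74 V.
With the load, R_B becomes R_B‖R_L = 2.699 kΩ, so V = 23.4 × 2.699/14.70 = 4.30 V.

Unloaded: 5.74 V; loaded: 4.30 V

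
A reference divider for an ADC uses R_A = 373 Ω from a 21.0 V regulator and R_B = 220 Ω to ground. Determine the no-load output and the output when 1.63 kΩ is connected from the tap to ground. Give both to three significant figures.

Unloaded: 7.79 V; loaded: 7.18 V

Open-circuit: V = 21.0 × 220/(373 + 220) = 7.79 V.
With the load, R_B becomes R_B‖R_L = 193.8 Ω, so V = 21.0 × 193.8/566.8 = 7.18 V.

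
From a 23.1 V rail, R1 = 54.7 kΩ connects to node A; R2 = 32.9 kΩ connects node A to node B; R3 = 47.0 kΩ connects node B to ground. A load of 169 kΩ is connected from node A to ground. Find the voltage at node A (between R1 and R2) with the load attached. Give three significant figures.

V ≈ 11.5 V

Below node A the series string R2+R3 = 79.90 kΩ sits in parallel with the 169 kΩ load: 54.25 kΩ.
V_A = 23.1 × 54.25/(54.7 + 54.25) = 11.5 V.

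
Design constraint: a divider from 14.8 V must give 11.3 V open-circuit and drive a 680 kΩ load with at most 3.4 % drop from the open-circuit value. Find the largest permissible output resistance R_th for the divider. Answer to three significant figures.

Loading drop = R_th/(R_th + R_L) ≤ 0.0340, so R_th ≤ R_L · ε/(1−ε) = 680 kΩ × 0.0340/0.9660 = 23.9 kΩ.
(Any R1, R2 with R2/(R1+R2) = 0.764 and R1‖R2 ≤ 23.9 kΩ will meet the spec.)

R_th ≤ 23.9 kΩ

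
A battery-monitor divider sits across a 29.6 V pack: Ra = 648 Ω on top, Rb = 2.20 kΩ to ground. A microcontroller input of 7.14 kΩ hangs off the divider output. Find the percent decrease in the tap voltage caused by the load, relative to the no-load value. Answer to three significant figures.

The divider's output (Thévenin) resistance is Ra‖Rb = 500.6 Ω.
Fractional drop under load = R_th/(R_th + R_L) = 500.6 / (500.6 + 7140) = 0.06551.
So the output falls by 6.55 %.

6.55 %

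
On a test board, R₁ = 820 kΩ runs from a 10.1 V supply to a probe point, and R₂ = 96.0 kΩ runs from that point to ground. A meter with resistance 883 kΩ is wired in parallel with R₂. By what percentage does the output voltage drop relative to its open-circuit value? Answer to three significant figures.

8.87 %

The divider's output (Thévenin) resistance is R₁‖R₂ = 85.94 kΩ.
Fractional drop under load = R_th/(R_th + R_L) = 85.94 / (85.94 + 883) = 0.08869.
So the output falls by 8.87 %.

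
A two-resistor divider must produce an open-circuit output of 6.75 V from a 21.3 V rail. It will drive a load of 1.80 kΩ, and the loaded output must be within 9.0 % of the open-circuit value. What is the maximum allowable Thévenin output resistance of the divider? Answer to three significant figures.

R_th ≤ 178 Ω

Loading drop = R_th/(R_th + R_L) ≤ 0.0900, so R_th ≤ R_L · ε/(1−ε) = 1.80 kΩ × 0.0900/0.9100 = 178 Ω.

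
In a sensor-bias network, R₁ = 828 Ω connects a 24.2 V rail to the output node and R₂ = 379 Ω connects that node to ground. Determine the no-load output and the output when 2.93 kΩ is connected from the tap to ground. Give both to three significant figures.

Open-circuit: V = 24.2 × 379/(828 + 379) = 7.60 V.
With the load, R₂ becomes R₂‖R_L = 335.6 Ω, so V = 24.2 × 335.6/1164 = 6.98 V.

Unloaded: 7.60 V; loaded: 6.98 V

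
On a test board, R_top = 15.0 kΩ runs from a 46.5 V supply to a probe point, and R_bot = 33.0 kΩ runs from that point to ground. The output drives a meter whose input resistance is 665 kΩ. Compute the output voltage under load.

The load sits in parallel with R_bot: R_bot‖R_L = (33.0 × 665) / (33.0 + 665) = 31.44 kΩ.
V_out = 46.5 × 31.44 / (15.0 + 31.44) = 46.5 × 31.44/46.44 = 31.5 V.

V_out ≈ 31.5 V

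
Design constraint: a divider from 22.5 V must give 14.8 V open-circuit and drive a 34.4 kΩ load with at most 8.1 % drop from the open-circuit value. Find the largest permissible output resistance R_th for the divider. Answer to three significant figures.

R_th ≤ 3.03 kΩ

Loading drop = R_th/(R_th + R_L) ≤ 0.0810, so R_th ≤ R_L · ε/(1−ε) = 34.4 kΩ × 0.0810/0.9190 = 3.03 kΩ.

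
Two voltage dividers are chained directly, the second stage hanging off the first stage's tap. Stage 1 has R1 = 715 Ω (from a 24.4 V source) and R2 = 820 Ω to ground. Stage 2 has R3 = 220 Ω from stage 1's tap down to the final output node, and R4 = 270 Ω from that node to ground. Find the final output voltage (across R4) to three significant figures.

V_out ≈ 4.04 V

Stage 2 presents R3+R4 = 490.0 Ω as a load on stage 1's tap.
Stage 1's lower leg becomes R2‖(R3+R4) = 306.7 Ω, so V_mid = 24.4 × 306.7/1022 = 7.325 V.
Stage 2 is itself unloaded: V_out = V_mid × R4/(R3+R4) = 7.325 × 270/490.0 = 4.04 V.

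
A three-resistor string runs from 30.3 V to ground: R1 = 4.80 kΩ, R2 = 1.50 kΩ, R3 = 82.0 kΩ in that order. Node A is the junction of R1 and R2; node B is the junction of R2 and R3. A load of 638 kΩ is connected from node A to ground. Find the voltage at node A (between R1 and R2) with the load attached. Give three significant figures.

V ≈ 28.5 V

Below node A the series string R2+R3 = 83.50 kΩ sits in parallel with the 638 kΩ load: 73.84 kΩ.
V_A = 30.3 × 73.84/(4.80 + 73.84) = 28.5 V.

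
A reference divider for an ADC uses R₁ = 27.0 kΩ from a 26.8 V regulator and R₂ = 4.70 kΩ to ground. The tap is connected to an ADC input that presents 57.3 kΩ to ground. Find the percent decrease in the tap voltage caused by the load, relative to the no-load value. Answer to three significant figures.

The divider's output (Thévenin) resistance is R₁‖R₂ = 4.003 kΩ.
Fractional drop under load = R_th/(R_th + R_L) = 4.003 / (4.003 + 57.3) = 0.06530.
So the output falls by 6.53 %.

6.53 %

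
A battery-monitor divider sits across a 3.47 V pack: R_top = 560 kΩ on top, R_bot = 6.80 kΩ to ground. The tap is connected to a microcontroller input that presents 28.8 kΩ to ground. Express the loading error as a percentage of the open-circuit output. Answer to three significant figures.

18.9 %

The divider's output (Thévenin) resistance is R_top‖R_bot = 6.718 kΩ.
Fractional drop under load = R_th/(R_th + R_L) = 6.718 / (6.718 + 28.8) = 0.1892.
So the output falls by 18.9 %.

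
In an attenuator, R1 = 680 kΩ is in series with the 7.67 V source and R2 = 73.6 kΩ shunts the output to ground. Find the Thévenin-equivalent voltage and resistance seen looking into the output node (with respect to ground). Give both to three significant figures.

V_th = 0.749 V, R_th = 66.4 kΩ

V_th is the open-circuit tap voltage: 7.67 × 73.6/(680 + 73.6) = 0.749 V.
With the supply zeroed, R1 and R2 appear in parallel from the tap: R_th = R1‖R2 = (680 × 73.6)/753.6 = 66.4 kΩ.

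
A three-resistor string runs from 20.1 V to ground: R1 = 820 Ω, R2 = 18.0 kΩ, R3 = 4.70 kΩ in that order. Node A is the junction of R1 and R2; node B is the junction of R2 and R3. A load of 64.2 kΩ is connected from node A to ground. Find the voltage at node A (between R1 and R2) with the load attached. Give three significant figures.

V ≈ 19.2 V

Below node A the series string R2+R3 = 22700 Ω sits in parallel with the 64200 Ω load: 16770 Ω.
V_A = 20.1 × 16770/(820 + 16770) = 19.2 V.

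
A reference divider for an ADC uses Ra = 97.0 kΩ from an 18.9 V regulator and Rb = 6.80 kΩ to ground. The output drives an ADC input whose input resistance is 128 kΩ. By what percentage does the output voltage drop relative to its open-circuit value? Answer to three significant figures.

The divider's output (Thévenin) resistance is Ra‖Rb = 6.355 kΩ.
Fractional drop under load = R_th/(R_th + R_L) = 6.355 / (6.355 + 128) = 0.04730.
So the output falls by 4.73 %.

4.73 %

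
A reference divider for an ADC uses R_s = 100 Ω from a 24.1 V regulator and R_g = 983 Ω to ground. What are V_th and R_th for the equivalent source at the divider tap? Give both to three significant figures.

V_th is the open-circuit tap voltage: 24.1 × 983/(100 + 983) = 21.9 V.
With the supply zeroed, R_s and R_g appear in parallel from the tap: R_th = R_s‖R_g = (100 × 983)/1083 = 90.8 Ω.

V_th = 21.9 V, R_th = 90.8 Ω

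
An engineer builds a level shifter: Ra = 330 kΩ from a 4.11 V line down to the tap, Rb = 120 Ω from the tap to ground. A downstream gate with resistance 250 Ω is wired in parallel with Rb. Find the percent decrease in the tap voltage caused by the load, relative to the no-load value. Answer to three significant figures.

32.4 %

The divider's output (Thévenin) resistance is Ra‖Rb = 120.0 Ω.
Fractional drop under load = R_th/(R_th + R_L) = 120.0 / (120.0 + 250) = 0.3242.
So the output falls by 32.4 %.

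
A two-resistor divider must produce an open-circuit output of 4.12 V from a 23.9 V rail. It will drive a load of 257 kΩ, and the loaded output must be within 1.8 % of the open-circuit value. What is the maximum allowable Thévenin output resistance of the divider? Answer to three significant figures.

Loading drop = R_th/(R_th + R_L) ≤ 0.0180, so R_th ≤ R_L · ε/(1−ε) = 257 kΩ × 0.0180/0.9820 = 4.71 kΩ.
(Any R1, R2 with R2/(R1+R2) = 0.172 and R1‖R2 ≤ 4.71 kΩ will meet the spec.)

R_th ≤ 4.71 kΩ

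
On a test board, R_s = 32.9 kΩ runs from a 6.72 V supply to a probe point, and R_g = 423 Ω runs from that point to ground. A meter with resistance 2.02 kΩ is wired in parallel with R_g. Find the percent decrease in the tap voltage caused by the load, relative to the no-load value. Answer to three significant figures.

17.1 %

Unloaded V = 6.72 × 423/33320 = 0.08530 V.
Loaded: R_g‖R_L = 349.8 Ω, giving V = 6.72 × 349.8/33250 = 0.07069 V.
Drop = (0.08530 − 0.07069) / 0.08530 = 17.1 %.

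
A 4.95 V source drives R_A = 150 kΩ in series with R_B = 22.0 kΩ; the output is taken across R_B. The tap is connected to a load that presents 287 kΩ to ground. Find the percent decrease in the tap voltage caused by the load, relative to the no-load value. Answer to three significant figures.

6.27 %

The divider's output (Thévenin) resistance is R_A‖R_B = 19.19 kΩ.
Fractional drop under load = R_th/(R_th + R_L) = 19.19 / (19.19 + 287) = 0.06266.
So the output falls by 6.27 %.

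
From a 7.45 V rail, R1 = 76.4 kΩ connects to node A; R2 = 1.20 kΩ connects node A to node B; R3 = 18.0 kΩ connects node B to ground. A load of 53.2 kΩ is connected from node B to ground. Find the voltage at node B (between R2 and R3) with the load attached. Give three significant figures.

V ≈ 1.10 V

At node B, R3 is in parallel with the load: R3‖R_L = 13.45 kΩ.
Below node A the resistance is R2 + (R3‖R_L) = 14.65 kΩ, so V_A = 7.45 × 14.65/91.05 = 1.199 V.
Then V_B = V_A × (R3‖R_L)/(R2 + R3‖R_L) = 1.199 × 13.45/14.65 = 1.10 V.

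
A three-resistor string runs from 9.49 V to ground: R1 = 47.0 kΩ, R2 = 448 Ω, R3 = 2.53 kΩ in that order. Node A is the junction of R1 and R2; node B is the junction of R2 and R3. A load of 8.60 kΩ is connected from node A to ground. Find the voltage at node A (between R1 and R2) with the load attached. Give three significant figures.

Below node A the series string R2+R3 = 2978 Ω sits in parallel with the 8600 Ω load: 2212 Ω.
V_A = 9.49 × 2212/(47000 + 2212) = 0.427 V.

V ≈ 0.427 V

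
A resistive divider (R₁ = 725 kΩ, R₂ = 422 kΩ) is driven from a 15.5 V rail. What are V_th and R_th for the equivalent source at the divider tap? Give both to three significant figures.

V_th is the open-circuit tap voltage: 15.5 × 422/(725 + 422) = 5.70 V.
With the supply zeroed, R₁ and R₂ appear in parallel from the tap: R_th = R₁‖R₂ = (725 × 422)/1147 = 267 kΩ.

V_th = 5.70 V, R_th = 267 kΩ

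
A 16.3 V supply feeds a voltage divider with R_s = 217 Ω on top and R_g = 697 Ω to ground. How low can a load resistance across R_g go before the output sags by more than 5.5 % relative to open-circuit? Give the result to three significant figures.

R_L(min) ≈ 2.84 kΩ

Output resistance R_th = R_s‖R_g = (217 × 697)/914.0 = 165.5 Ω.
The fractional drop is R_th/(R_th + R_L); requiring this ≤ 0.0550 gives R_L ≥ R_th(1/0.0550 − 1) = 165.5 × 17.18 = 2.84 kΩ.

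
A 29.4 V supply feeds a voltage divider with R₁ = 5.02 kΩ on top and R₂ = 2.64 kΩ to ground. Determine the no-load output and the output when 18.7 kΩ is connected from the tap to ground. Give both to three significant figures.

Open-circuit: V = 29.4 × 2.64/(5.02 + 2.64) = 10.1 V.
With the load, R₂ becomes R₂‖R_L = 2.313 kΩ, so V = 29.4 × 2.313/7.333 = 9.27 V.

Unloaded: 10.1 V; loaded: 9.27 V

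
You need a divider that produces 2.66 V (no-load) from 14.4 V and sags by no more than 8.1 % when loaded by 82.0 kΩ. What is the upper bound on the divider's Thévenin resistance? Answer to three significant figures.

R_th ≤ 7.23 kΩ

Loading drop = R_th/(R_th + R_L) ≤ 0.0810, so R_th ≤ R_L · ε/(1−ε) = 82.0 kΩ × 0.0810/0.9190 = 7.23 kΩ.
(Any R1, R2 with R2/(R1+R2) = 0.185 and R1‖R2 ≤ 7.23 kΩ will meet the spec.)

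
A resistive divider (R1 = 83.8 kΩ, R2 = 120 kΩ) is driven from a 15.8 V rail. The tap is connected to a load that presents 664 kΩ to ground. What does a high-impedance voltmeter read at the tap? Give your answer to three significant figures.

The load sits in parallel with R2: R2‖R_L = (120 × 664) / (120 + 664) = 101.6 kΩ.
V_out = 15.8 × 101.6 / (83.8 + 101.6) = 15.8 × 101.6/185.4 = 8.66 V.

V_out ≈ 8.66 V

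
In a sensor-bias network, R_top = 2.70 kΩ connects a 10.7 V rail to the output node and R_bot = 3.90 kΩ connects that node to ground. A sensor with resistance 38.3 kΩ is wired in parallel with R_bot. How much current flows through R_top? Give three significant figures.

R_bot‖R_L = 3.540 kΩ, so the source sees R_top + R_bot‖R_L = 6.240 kΩ.
I = 10.7 V / 6.240 kΩ = 1.71 mA.

I ≈ 1.71 mA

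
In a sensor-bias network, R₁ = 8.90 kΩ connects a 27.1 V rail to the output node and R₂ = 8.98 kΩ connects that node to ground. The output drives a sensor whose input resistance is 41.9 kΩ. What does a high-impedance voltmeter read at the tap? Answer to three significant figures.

The load sits in parallel with R₂: R₂‖R_L = (8.98 × 41.9) / (8.98 + 41.9) = 7.395 kΩ.
V_out = 27.1 × 7.395 / (8.90 + 7.395) = 27.1 × 7.395/16.30 = 12.3 V.

V_out ≈ 12.3 V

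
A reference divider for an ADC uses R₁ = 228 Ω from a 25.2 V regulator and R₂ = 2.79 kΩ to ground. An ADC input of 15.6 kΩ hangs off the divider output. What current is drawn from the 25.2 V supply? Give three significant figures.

R₂‖R_L = 2367 Ω, so the source sees R₁ + R₂‖R_L = 2595 Ω.
I = 25.2 V / 2595 Ω = 9.71 mA.

I ≈ 9.71 mA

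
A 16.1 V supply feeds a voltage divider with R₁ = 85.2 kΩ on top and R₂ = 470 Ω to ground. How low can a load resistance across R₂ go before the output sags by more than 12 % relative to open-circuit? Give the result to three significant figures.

R_L(min) ≈ 3.43 kΩ

Output resistance R_th = R₁‖R₂ = (85200 × 470)/85670 = 467.4 Ω.
The fractional drop is R_th/(R_th + R_L); requiring this ≤ 0.120 gives R_L ≥ R_th(1/0.120 − 1) = 467.4 × 7.333 = 3.43 kΩ.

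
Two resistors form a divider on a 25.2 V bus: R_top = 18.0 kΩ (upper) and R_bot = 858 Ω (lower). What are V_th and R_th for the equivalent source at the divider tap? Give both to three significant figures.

V_th = 1.15 V, R_th = 819 Ω

V_th is the open-circuit tap voltage: 25.2 × 858/(18000 + 858) = 1.15 V.
With the supply zeroed, R_top and R_bot appear in parallel from the tap: R_th = R_top‖R_bot = (18000 × 858)/18860 = 819 Ω.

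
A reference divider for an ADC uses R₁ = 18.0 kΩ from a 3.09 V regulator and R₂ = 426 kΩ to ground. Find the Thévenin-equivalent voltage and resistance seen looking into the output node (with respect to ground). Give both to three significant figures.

V_th = 2.96 V, R_th = 17.3 kΩ

V_th is the open-circuit tap voltage: 3.09 × 426/(18.0 + 426) = 2.96 V.
With the supply zeroed, R₁ and R₂ appear in parallel from the tap: R_th = R₁‖R₂ = (18.0 × 426)/444.0 = 17.3 kΩ.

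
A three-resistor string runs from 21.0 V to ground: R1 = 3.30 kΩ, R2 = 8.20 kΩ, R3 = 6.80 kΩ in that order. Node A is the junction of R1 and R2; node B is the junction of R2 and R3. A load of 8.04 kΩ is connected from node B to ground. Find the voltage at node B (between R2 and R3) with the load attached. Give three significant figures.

V ≈ 5.10 V

At node B, R3 is in parallel with the load: R3‖R_L = 3.684 kΩ.
Below node A the resistance is R2 + (R3‖R_L) = 11.88 kΩ, so V_A = 21.0 × 11.88/15.18 = 16.44 V.
Then V_B = V_A × (R3‖R_L)/(R2 + R3‖R_L) = 16.44 × 3.684/11.88 = 5.10 V.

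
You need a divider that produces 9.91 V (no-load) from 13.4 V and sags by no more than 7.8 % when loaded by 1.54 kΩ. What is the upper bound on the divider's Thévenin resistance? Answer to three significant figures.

R_th ≤ 130 Ω

Loading drop = R_th/(R_th + R_L) ≤ 0.0780, so R_th ≤ R_L · ε/(1−ε) = 1.54 kΩ × 0.0780/0.9220 = 130 Ω.
(Any R1, R2 with R2/(R1+R2) = 0.740 and R1‖R2 ≤ 130 Ω will meet the spec.)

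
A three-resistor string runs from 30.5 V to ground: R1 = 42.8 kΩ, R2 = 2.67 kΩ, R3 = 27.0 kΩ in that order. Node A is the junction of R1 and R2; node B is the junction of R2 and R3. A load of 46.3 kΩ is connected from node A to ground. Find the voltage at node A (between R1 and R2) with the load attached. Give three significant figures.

V ≈ 9.06 V

Below node A the series string R2+R3 = 29.67 kΩ sits in parallel with the 46.3 kΩ load: 18.08 kΩ.
V_A = 30.5 × 18.08/(42.8 + 18.08) = 9.06 V.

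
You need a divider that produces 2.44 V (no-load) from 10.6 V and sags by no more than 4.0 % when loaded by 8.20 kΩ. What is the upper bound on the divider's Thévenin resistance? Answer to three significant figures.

Loading drop = R_th/(R_th + R_L) ≤ 0.0400, so R_th ≤ R_L · ε/(1−ε) = 8.20 kΩ × 0.0400/0.9600 = 342 Ω.
(Any R1, R2 with R2/(R1+R2) = 0.230 and R1‖R2 ≤ 342 Ω will meet the spec.)

R_th ≤ 342 Ω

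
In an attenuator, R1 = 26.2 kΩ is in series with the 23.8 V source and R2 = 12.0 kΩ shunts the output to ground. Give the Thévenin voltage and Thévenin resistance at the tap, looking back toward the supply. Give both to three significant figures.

V_th is the open-circuit tap voltage: 23.8 × 12.0/(26.2 + 12.0) = 7.48 V.
With the supply zeroed, R1 and R2 appear in parallel from the tap: R_th = R1‖R2 = (26.2 × 12.0)/38.20 = 8.23 kΩ.

V_th = 7.48 V, R_th = 8.23 kΩ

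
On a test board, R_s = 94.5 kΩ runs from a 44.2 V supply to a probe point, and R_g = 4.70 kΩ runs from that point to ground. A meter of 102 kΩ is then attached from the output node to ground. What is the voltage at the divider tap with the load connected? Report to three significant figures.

V_out ≈ 2.01 V

The load sits in parallel with R_g: R_g‖R_L = (4.70 × 102) / (4.70 + 102) = 4.493 kΩ.
V_out = 44.2 × 4.493 / (94.5 + 4.493) = 44.2 × 4.493/98.99 = 2.01 V.
(Unloaded it would have been 2.09 V.)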